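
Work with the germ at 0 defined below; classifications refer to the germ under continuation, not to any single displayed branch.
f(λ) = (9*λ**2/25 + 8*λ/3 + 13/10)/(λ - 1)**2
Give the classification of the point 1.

The point is a pole of order 2.

The denominator factor λ - 1 vanishes at 1 and appears to the power 2; the numerator there equals 649/150, nonzero, and no other factor vanishes.
Hence a pole whose order is the multiplicity, 2.


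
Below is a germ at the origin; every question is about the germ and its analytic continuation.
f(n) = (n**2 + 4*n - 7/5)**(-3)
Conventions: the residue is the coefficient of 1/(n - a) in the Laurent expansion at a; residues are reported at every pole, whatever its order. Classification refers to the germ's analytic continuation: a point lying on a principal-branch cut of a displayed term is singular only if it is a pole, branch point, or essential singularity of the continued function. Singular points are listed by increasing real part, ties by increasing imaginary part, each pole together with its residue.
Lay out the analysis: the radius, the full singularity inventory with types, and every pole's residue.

Denominator factor (n**2 + 4*n - 7/5)^3: discriminant 108/5, real irrational roots -2 + (3/5)*sqrt(15) and -2 - (3/5)*sqrt(15); poles of order 3, moduli -2 + (3/5)*sqrt(15) and 2 + (3/5)*sqrt(15).
The radius of convergence is the smallest modulus among the singular points: -2 + (3/5)*sqrt(15).
The factor n**2 + 4*n - 7/5 splits as (n - a)(n - a') with a = -2 - (3/5)*sqrt(15), a' = -2 + (3/5)*sqrt(15). At the order-3 pole a set g(n) = (n - a)^3*f(n) = [1] / (n - a')^3.
Order-3 pole: residue = g''(a)/2; g''(-2 - (3/5)*sqrt(15)) = -(25/17496)*sqrt(15), so the residue is -(25/34992)*sqrt(15).
The factor n**2 + 4*n - 7/5 splits as (n - a)(n - a') with a = -2 + (3/5)*sqrt(15), a' = -2 - (3/5)*sqrt(15). At the order-3 pole a set g(n) = (n - a)^3*f(n) = [1] / (n - a')^3.
Order-3 pole: residue = g''(a)/2; g''(-2 + (3/5)*sqrt(15)) = (25/17496)*sqrt(15), so the residue is (25/34992)*sqrt(15).
List the singular points by increasing real part (a conjugate pair: the negative imaginary part first).

Radius of convergence at 0: -2 + (3/5)*sqrt(15).
At -2 - (3/5)*sqrt(15): a pole of order 3; residue -(25/34992)*sqrt(15).
At -2 + (3/5)*sqrt(15): a pole of order 3; residue (25/34992)*sqrt(15).


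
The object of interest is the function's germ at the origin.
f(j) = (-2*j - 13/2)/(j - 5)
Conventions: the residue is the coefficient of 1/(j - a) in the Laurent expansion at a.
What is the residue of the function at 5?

The residue is -33/2.

At the order-1 pole 5 set g(j) = (j - (5))*f(j) = -2*j - 13/2.
Simple pole: residue = g(a) at a = 5, which is -33/2.


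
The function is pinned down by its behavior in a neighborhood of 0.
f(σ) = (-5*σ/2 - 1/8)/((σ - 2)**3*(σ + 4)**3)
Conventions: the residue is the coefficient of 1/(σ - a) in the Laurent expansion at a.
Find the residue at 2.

The residue is 19/10368.

At the order-3 pole 2 set g(σ) = (σ - (2))^3*f(σ) = (-5*σ/2 - 1/8)/(σ + 4)**3.
Order-3 pole: residue = g''(a)/2; g''(2) = 19/5184, so the residue is 19/10368.


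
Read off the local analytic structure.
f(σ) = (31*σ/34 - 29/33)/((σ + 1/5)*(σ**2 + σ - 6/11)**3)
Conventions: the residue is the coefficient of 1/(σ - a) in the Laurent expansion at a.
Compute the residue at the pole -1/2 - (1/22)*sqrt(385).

The residue is -2250978125/1489482336 + (25201768317/851487402080)*sqrt(385).

The factor σ**2 + σ - 6/11 splits as (σ - a)(σ - a') with a = -1/2 - (1/22)*sqrt(385), a' = -1/2 + (1/22)*sqrt(385). At the order-3 pole a set g(σ) = (σ - a)^3*f(σ) = [(31*σ/34 - 29/33)/(σ + 1/5)] / (σ - a')^3.
Order-3 pole: residue = g''(a)/2; g''(-1/2 - (1/22)*sqrt(385)) = -2250978125/744741168 + (25201768317/425743701040)*sqrt(385), so the residue is -2250978125/1489482336 + (25201768317/851487402080)*sqrt(385).


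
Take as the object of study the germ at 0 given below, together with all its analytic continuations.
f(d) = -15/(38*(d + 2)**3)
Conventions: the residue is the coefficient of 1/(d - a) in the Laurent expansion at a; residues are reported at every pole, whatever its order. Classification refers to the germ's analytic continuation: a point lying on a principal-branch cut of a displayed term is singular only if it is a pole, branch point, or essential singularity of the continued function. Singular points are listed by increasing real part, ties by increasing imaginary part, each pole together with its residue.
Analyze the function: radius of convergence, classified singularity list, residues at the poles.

Radius of convergence at 0: 2.
At -2: a pole of order 3; residue 0.

Denominator factor (d + 2)^3: pole of order 3 at -2, modulus 2.
The radius of convergence is the smallest modulus among the singular points: 2.
At the order-3 pole -2 set g(d) = (d - (-2))^3*f(d) = -15/38.
Order-3 pole: residue = g''(a)/2; g''(-2) = 0, so the residue is 0.


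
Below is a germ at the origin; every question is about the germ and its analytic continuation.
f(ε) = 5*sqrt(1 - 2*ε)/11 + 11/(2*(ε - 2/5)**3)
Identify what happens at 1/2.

The point is an algebraic (square-root) branch point.

The term (5/11)*sqrt(1 - ε/(1/2)) has argument 1 - 1/2/(1/2) = 0 at 1/2: a square-root (algebraic, two-sheeted) branch point; the remaining terms are analytic or single-valued there.


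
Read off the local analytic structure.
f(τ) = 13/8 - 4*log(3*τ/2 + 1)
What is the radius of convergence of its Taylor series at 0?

The radius of convergence is 2/3.

Branch term (-4)*log(1 - τ/(-2/3)): its argument vanishes at τ = -2/3, a logarithmic branch point, modulus 2/3.
The radius of convergence is the smallest modulus among the singular points: 2/3.


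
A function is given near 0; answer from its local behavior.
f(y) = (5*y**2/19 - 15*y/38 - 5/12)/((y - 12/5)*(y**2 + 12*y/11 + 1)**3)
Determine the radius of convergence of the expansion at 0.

The radius of convergence is 1.

Denominator factor (y**2 + 12*y/11 + 1)^3: discriminant -340/121, complex-conjugate roots (-6/11) + ((1/11)*sqrt(85))*i and (-6/11) - ((1/11)*sqrt(85))*i; poles of order 3, moduli 1 and 1.
Denominator factor (y - 12/5): pole of order 1 at 12/5, modulus 12/5.
The radius of convergence is the smallest modulus among the singular points: 1.


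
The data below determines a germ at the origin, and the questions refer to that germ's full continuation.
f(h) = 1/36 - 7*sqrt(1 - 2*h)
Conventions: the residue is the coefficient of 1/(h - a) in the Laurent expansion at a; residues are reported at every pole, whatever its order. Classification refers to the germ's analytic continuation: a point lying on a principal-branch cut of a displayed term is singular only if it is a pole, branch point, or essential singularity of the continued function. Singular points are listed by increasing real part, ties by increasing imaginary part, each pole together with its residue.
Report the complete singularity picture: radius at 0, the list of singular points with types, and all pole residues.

Radius of convergence at 0: 1/2.
At 1/2: an algebraic (square-root) branch point.

Branch term (-7)*sqrt(1 - h/(1/2)): its argument vanishes at h = 1/2, a square-root branch point, modulus 1/2.
The radius of convergence is the smallest modulus among the singular points: 1/2.


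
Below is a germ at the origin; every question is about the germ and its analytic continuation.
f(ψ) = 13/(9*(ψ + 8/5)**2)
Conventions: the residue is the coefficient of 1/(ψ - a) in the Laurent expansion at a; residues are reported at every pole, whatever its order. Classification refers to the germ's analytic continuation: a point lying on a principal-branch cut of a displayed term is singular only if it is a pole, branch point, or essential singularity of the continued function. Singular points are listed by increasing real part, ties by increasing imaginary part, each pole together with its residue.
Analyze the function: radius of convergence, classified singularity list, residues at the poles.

Denominator factor (ψ + 8/5)^2: pole of order 2 at -8/5, modulus 8/5.
The radius of convergence is the smallest modulus among the singular points: 8/5.
At the order-2 pole -8/5 set g(ψ) = (ψ - (-8/5))^2*f(ψ) = 13/9.
Order-2 pole: residue = g'(a); g'(-8/5) = 0, so the residue is 0.

Radius of convergence at 0: 8/5.
At -8/5: a pole of order 2; residue 0.


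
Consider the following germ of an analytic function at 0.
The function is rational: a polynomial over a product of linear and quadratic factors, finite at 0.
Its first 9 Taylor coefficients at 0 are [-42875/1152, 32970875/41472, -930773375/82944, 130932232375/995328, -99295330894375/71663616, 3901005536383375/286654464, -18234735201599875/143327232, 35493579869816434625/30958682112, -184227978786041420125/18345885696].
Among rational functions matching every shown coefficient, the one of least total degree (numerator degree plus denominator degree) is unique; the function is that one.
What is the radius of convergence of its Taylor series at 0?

No rational of total degree below 7 reproduces all 9 coefficients; solving the [1/6] Pade equations on them gives f(z) = (-4*z/3 - 3/2)/((z + 1/7)**3*(z + 12/5)**3), whose expansion matches every shown term.
Denominator factor (z + 1/7)^3: pole of order 3 at -1/7, modulus 1/7.
Denominator factor (z + 12/5)^3: pole of order 3 at -12/5, modulus 12/5.
The radius of convergence is the smallest modulus among the singular points: 1/7.

The radius of convergence is 1/7.


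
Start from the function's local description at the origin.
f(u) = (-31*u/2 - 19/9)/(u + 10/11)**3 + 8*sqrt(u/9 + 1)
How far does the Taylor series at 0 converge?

Denominator factor (u + 10/11)^3: pole of order 3 at -10/11, modulus 10/11.
Branch term (8)*sqrt(1 - u/(-9)): its argument vanishes at u = -9, a square-root branch point, modulus 9.
The radius of convergence is the smallest modulus among the singular points: 10/11.

The radius of convergence is 10/11.


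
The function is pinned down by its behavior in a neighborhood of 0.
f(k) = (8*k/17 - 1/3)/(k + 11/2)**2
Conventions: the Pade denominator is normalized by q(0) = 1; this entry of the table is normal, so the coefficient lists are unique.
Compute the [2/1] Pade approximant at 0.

Taylor coefficients needed (expand at 0): a_0 = -4/363, a_1 = 1328/67881, a_2 = -1680/248897, a_3 = 14848/8213601.
Write the denominator as Q(k) = 1 + q1*k. Requiring Q*f - P = O(k^4) with deg P <= 2 kills the coefficients of k^3..k^3 in Q*f:
  k^3: a_3 + q1*a_2 = 0, i.e. 14848/8213601 + (-1680/248897)*q1 = 0.
Solving this linear system: q1 = 928/3465.
The numerator is Q*f truncated at degree 2: P0 = a_0 = -4/363; P1 = a_1 + q1*a_0 = 355216/21382515; P2 = a_2 + q1*a_1 = -355216/235207665.

The Pade approximant has numerator coefficients [-4/363, 355216/21382515, -355216/235207665]; denominator coefficients [1, 928/3465].


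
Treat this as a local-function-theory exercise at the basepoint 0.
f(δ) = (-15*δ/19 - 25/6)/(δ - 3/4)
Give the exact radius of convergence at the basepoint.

The radius of convergence is 3/4.

Denominator factor (δ - 3/4): pole of order 1 at 3/4, modulus 3/4.
The radius of convergence is the smallest modulus among the singular points: 3/4.


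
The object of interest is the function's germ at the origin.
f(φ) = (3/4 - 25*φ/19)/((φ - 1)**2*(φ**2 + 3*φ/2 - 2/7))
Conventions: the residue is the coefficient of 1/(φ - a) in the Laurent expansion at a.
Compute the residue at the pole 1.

The residue is -6951/36518.

At the order-2 pole 1 set g(φ) = (φ - (1))^2*f(φ) = (3/4 - 25*φ/19)/(φ**2 + 3*φ/2 - 2/7).
Order-2 pole: residue = g'(a); g'(1) = -6951/36518, so the residue is -6951/36518.


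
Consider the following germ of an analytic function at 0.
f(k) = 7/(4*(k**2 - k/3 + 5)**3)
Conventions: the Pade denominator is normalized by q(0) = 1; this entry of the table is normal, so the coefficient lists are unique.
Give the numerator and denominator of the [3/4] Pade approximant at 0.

The Pade approximant has numerator coefficients [7/500, 30177/33520700, -156303/167603500, -10017/83801750]; denominator coefficients [1, -227432/1676035, 13421522/25140525, -40809422/1131323625, 9849457/125702625].

Taylor coefficients needed (expand at 0): a_0 = 7/500, a_1 = 7/2500, a_2 = -301/37500, a_3 = -371/168750, a_4 = 5047/1687500, a_5 = 135499/126562500, a_6 = -5135879/5695312500, a_7 = -1963801/4746093750.
Write the denominator as Q(k) = 1 + q1*k + q2*k^2 + q3*k^3 + q4*k^4. Requiring Q*f - P = O(k^8) with deg P <= 3 kills the coefficients of k^4..k^7 in Q*f:
  k^4: a_4 + q1*a_3 + q2*a_2 + q3*a_1 + q4*a_0 = 0, i.e. 5047/1687500 + (-371/168750)*q1 + (-301/37500)*q2 + (7/2500)*q3 + (7/500)*q4 = 0.
  k^5: a_5 + q1*a_4 + q2*a_3 + q3*a_2 + q4*a_1 = 0, i.e. 135499/126562500 + (5047/1687500)*q1 + (-371/168750)*q2 + (-301/37500)*q3 + (7/2500)*q4 = 0.
  k^6: a_6 + q1*a_5 + q2*a_4 + q3*a_3 + q4*a_2 = 0, i.e. -5135879/5695312500 + (135499/126562500)*q1 + (5047/1687500)*q2 + (-371/168750)*q3 + (-301/37500)*q4 = 0.
  k^7: a_7 + q1*a_6 + q2*a_5 + q3*a_4 + q4*a_3 = 0, i.e. -1963801/4746093750 + (-5135879/5695312500)*q1 + (135499/126562500)*q2 + (5047/1687500)*q3 + (-371/168750)*q4 = 0.
Solving this linear system: q1 = -227432/1676035, q2 = 13421522/25140525, q3 = -40809422/1131323625, q4 = 9849457/125702625.
The numerator is Q*f truncated at degree 3: P0 = a_0 = 7/500; P1 = a_1 + q1*a_0 = 30177/33520700; P2 = a_2 + q1*a_1 + q2*a_0 = -156303/167603500; P3 = a_3 + q1*a_2 + q2*a_1 + q3*a_0 = -10017/83801750.


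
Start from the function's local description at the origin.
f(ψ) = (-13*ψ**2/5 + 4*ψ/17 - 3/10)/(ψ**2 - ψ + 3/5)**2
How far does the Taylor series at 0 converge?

The radius of convergence is (1/5)*sqrt(15).

Denominator factor (ψ**2 - ψ + 3/5)^2: discriminant -7/5, complex-conjugate roots (1/2) + ((1/10)*sqrt(35))*i and (1/2) - ((1/10)*sqrt(35))*i; poles of order 2, moduli (1/5)*sqrt(15) and (1/5)*sqrt(15).
The radius of convergence is the smallest modulus among the singular points: (1/5)*sqrt(15).


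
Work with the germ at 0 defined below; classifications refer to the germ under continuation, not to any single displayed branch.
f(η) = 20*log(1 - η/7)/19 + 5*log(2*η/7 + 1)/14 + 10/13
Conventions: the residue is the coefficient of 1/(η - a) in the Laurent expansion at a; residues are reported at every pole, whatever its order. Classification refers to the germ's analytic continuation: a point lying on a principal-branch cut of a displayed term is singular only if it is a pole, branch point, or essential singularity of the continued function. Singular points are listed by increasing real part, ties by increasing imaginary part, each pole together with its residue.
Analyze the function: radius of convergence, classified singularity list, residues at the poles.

Radius of convergence at 0: 7/2.
At -7/2: a logarithmic branch point.
At 7: a logarithmic branch point.

Branch term (20/19)*log(1 - η/(7)): its argument vanishes at η = 7, a logarithmic branch point, modulus 7.
Branch term (5/14)*log(1 - η/(-7/2)): its argument vanishes at η = -7/2, a logarithmic branch point, modulus 7/2.
The radius of convergence is the smallest modulus among the singular points: 7/2.
List the singular points by increasing real part (a conjugate pair: the negative imaginary part first).


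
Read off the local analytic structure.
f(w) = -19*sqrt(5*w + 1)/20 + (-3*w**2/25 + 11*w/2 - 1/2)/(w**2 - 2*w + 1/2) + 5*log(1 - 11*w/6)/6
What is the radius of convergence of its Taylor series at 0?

Denominator factor (w**2 - 2*w + 1/2): discriminant 2, real irrational roots 1 + (1/2)*sqrt(2) and 1 - (1/2)*sqrt(2); poles of order 1, moduli 1 + (1/2)*sqrt(2) and 1 - (1/2)*sqrt(2).
Branch term (-19/20)*sqrt(1 - w/(-1/5)): its argument vanishes at w = -1/5, a square-root branch point, modulus 1/5.
Branch term (5/6)*log(1 - w/(6/11)): its argument vanishes at w = 6/11, a logarithmic branch point, modulus 6/11.
The radius of convergence is the smallest modulus among the singular points: 1/5.

The radius of convergence is 1/5.


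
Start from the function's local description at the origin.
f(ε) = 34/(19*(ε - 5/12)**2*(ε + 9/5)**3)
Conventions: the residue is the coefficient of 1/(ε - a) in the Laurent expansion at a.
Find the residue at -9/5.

At the order-3 pole -9/5 set g(ε) = (ε - (-9/5))^3*f(ε) = 34/(19*(ε - 5/12)**2).
Order-3 pole: residue = g''(a)/2; g''(-9/5) = 2643840000/5945113699, so the residue is 1321920000/5945113699.

The residue is 1321920000/5945113699.


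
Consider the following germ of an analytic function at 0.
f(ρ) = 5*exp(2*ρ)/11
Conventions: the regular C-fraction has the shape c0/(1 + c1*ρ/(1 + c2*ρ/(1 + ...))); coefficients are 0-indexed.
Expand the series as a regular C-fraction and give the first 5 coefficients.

Taylor coefficients (expand at 0): a_0 = 5/11, a_1 = 10/11, a_2 = 10/11, a_3 = 20/33, a_4 = 10/33.
c0 = a_0 = 5/11. Peel one level at a time: if S = 1 + c*ρ/S' with S'(0) = 1, then c is the ρ-coefficient of S and S' = c*ρ/(S - 1).
S_1 = c0/f = 1 + (-2)*ρ + (2)*ρ^2 + ...; c1 = -2.
S_2 = c1*ρ/(S_1 - 1) = 1 + (1)*ρ + (1/3)*ρ^2 + ...; c2 = 1.
S_3 = c2*ρ/(S_2 - 1) = 1 + (-1/3)*ρ + (1/9)*ρ^2 + ...; c3 = -1/3.
S_4 = c3*ρ/(S_3 - 1) = 1 + (1/3)*ρ + ...; c4 = 1/3.

The regular C-fraction coefficients are [5/11, -2, 1, -1/3, 1/3].


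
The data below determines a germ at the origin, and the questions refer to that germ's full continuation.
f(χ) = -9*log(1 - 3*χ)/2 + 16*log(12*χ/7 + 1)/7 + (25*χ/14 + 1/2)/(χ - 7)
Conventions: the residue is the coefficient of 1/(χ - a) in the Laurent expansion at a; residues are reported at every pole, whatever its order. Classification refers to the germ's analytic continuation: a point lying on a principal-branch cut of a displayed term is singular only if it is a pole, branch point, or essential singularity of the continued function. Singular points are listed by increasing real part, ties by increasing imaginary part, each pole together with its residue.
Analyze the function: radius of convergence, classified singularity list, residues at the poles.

Radius of convergence at 0: 1/3.
At -7/12: a logarithmic branch point.
At 1/3: a logarithmic branch point.
At 7: a pole of order 1; residue 13.

Denominator factor (χ - 7): pole of order 1 at 7, modulus 7.
Branch term (16/7)*log(1 - χ/(-7/12)): its argument vanishes at χ = -7/12, a logarithmic branch point, modulus 7/12.
Branch term (-9/2)*log(1 - χ/(1/3)): its argument vanishes at χ = 1/3, a logarithmic branch point, modulus 1/3.
The radius of convergence is the smallest modulus among the singular points: 1/3.
The branch terms are analytic at 7 and contribute nothing to the residue; only the rational part matters.
At the order-1 pole 7 set g(χ) = (χ - (7))*(rational part) = 25*χ/14 + 1/2.
Simple pole: residue = g(a) at a = 7, which is 13.
List the singular points by increasing real part (a conjugate pair: the negative imaginary part first).


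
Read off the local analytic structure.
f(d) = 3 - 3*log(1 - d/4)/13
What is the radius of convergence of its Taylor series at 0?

The radius of convergence is 4.

Branch term (-3/13)*log(1 - d/(4)): its argument vanishes at d = 4, a logarithmic branch point, modulus 4.
The radius of convergence is the smallest modulus among the singular points: 4.


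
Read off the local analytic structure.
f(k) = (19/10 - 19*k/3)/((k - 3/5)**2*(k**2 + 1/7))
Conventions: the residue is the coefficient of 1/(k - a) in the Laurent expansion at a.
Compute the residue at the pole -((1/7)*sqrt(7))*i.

The factor k**2 + 1/7 splits as (k - a)(k - a') with a = -((1/7)*sqrt(7))*i, a' = ((1/7)*sqrt(7))*i. At the order-1 pole a set g(k) = (k - a)*f(k) = [(19/10 - 19*k/3)/(k - 3/5)**2] / (k - a').
Simple pole: residue = g(a) at a = -((1/7)*sqrt(7))*i, which is (83125/46464) + ((45885/15488)*sqrt(7))*i.

The residue is (83125/46464) + ((45885/15488)*sqrt(7))*i.


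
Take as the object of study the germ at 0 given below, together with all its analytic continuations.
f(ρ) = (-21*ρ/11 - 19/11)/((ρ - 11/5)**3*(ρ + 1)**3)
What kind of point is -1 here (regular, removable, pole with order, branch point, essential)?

The point is a pole of order 3.

The denominator factor ρ + 1 vanishes at -1 and appears to the power 3; the numerator there equals 2/11, nonzero, and no other factor vanishes.
Hence a pole whose order is the multiplicity, 3.


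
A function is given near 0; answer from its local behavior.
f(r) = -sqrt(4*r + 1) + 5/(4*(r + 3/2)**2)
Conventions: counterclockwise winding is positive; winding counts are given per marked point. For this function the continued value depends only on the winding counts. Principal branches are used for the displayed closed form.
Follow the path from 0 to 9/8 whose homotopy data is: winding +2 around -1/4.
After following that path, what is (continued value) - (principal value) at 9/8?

The rational part is single-valued and drops out of the difference; each branch term changes only by its own monodromy.
(-1)*sqrt(1 - r/(-1/4)): winding +2 is even, the square root returns to the same sheet, contribution 0.
Summing the contributions at r = 9/8 gives 0.

Continued minus principal equals 0.


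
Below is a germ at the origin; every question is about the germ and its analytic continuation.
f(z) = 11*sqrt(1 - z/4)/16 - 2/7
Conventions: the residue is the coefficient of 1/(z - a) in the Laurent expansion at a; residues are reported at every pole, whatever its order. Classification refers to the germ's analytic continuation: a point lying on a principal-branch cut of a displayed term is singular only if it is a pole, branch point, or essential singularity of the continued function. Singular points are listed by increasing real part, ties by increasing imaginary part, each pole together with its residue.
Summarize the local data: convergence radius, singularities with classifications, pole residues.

Radius of convergence at 0: 4.
At 4: an algebraic (square-root) branch point.

Branch term (11/16)*sqrt(1 - z/(4)): its argument vanishes at z = 4, a square-root branch point, modulus 4.
The radius of convergence is the smallest modulus among the singular points: 4.


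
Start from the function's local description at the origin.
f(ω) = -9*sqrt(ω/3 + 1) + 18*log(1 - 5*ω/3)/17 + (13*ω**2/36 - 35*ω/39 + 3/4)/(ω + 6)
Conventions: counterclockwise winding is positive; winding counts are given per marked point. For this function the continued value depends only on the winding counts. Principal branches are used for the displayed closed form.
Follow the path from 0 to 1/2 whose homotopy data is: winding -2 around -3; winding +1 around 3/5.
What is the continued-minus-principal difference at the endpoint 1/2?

The rational part is single-valued and drops out of the difference; each branch term changes only by its own monodromy.
(-9)*sqrt(1 - ω/(-3)): winding -2 is even, the square root returns to the same sheet, contribution 0.
(18/17)*log(1 - ω/(3/5)): each positive loop around 3/5 adds 2*pi*i to the log, so winding +1 contributes (18/17)*(1)*2*pi*i = (36/17)*pi*i.
Summing the contributions at ω = 1/2 gives (36/17)*pi*i.

Continued minus principal equals (36/17)*pi*i.


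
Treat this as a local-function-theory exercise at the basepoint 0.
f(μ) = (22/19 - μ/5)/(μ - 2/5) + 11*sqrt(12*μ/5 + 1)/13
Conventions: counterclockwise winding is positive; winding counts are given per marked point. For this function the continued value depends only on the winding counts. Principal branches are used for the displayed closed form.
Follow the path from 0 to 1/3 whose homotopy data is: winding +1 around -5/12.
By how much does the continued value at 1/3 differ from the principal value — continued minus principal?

Continued minus principal equals -(66/65)*sqrt(5).

The rational part is single-valued and drops out of the difference; each branch term changes only by its own monodromy.
(11/13)*sqrt(1 - μ/(-5/12)): winding +1 is odd, the square root flips sign, contributing -2*(11/13)*sqrt(1 - (1/3)/(-5/12)) = -2*(11/13)*sqrt(9/5) = -(66/65)*sqrt(5).
Summing the contributions at μ = 1/3 gives -(66/65)*sqrt(5).


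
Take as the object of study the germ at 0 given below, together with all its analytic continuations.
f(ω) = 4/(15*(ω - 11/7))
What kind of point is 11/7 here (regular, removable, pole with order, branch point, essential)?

The point is a pole of order 1.

The denominator factor ω - 11/7 vanishes at 11/7 and appears to the power 1; the numerator there equals 4/15, nonzero, and no other factor vanishes.
Hence a pole whose order is the multiplicity, 1.


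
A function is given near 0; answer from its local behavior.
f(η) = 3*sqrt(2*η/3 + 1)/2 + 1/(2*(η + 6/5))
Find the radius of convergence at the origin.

Denominator factor (η + 6/5): pole of order 1 at -6/5, modulus 6/5.
Branch term (3/2)*sqrt(1 - η/(-3/2)): its argument vanishes at η = -3/2, a square-root branch point, modulus 3/2.
The radius of convergence is the smallest modulus among the singular points: 6/5.

The radius of convergence is 6/5.


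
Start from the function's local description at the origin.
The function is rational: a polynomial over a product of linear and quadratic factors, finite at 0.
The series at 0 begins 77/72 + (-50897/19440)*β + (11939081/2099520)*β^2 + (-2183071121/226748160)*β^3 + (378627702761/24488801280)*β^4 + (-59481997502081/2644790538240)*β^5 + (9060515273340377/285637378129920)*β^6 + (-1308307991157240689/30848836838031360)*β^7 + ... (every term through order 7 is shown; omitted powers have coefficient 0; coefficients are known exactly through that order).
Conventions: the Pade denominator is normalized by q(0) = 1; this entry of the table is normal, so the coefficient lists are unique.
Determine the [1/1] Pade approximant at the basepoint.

The Pade approximant has numerator coefficients [77/72, -93709/317280]; denominator coefficients [1, 155053/71388].


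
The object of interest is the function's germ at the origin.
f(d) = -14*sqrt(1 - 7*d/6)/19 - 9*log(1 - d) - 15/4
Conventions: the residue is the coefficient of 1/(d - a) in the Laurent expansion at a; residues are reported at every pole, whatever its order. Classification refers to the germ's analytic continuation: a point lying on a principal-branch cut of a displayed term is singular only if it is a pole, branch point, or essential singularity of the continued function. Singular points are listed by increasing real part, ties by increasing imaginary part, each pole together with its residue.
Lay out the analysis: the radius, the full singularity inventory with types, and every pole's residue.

Radius of convergence at 0: 6/7.
At 6/7: an algebraic (square-root) branch point.
At 1: a logarithmic branch point.

Branch term (-9)*log(1 - d/(1)): its argument vanishes at d = 1, a logarithmic branch point, modulus 1.
Branch term (-14/19)*sqrt(1 - d/(6/7)): its argument vanishes at d = 6/7, a square-root branch point, modulus 6/7.
The radius of convergence is the smallest modulus among the singular points: 6/7.
List the singular points by increasing real part (a conjugate pair: the negative imaginary part first).


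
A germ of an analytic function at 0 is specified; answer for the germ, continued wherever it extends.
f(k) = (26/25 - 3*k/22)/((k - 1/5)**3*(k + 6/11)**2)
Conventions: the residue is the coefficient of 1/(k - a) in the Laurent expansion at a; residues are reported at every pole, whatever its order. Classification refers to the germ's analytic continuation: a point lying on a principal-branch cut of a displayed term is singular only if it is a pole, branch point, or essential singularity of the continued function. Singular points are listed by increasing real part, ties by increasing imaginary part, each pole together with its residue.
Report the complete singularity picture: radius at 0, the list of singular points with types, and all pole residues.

Radius of convergence at 0: 1/5.
At -6/11: a pole of order 2; residue -59323275/5651522.
At 1/5: a pole of order 3; residue 59323275/5651522.

Denominator factor (k - 1/5)^3: pole of order 3 at 1/5, modulus 1/5.
Denominator factor (k + 6/11)^2: pole of order 2 at -6/11, modulus 6/11.
The radius of convergence is the smallest modulus among the singular points: 1/5.
At the order-2 pole -6/11 set g(k) = (k - (-6/11))^2*f(k) = (26/25 - 3*k/22)/(k - 1/5)**3.
Order-2 pole: residue = g'(a); g'(-6/11) = -59323275/5651522, so the residue is -59323275/5651522.
At the order-3 pole 1/5 set g(k) = (k - (1/5))^3*f(k) = (26/25 - 3*k/22)/(k + 6/11)**2.
Order-3 pole: residue = g''(a)/2; g''(1/5) = 59323275/2825761, so the residue is 59323275/5651522.
List the singular points by increasing real part (a conjugate pair: the negative imaginary part first).


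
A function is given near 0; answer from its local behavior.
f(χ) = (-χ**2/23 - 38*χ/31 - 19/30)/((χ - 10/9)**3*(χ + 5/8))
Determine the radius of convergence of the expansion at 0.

The radius of convergence is 5/8.

Denominator factor (χ - 10/9)^3: pole of order 3 at 10/9, modulus 10/9.
Denominator factor (χ + 5/8): pole of order 1 at -5/8, modulus 5/8.
The radius of convergence is the smallest modulus among the singular points: 5/8.


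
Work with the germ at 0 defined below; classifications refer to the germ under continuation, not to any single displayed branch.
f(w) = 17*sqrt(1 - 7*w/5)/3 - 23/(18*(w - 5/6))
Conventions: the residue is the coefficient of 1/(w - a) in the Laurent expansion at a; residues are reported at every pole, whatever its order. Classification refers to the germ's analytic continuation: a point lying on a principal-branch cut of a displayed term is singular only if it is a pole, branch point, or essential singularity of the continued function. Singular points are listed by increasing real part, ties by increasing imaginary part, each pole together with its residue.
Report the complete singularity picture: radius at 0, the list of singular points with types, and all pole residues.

Radius of convergence at 0: 5/7.
At 5/7: an algebraic (square-root) branch point.
At 5/6: a pole of order 1; residue -23/18.

Denominator factor (w - 5/6): pole of order 1 at 5/6, modulus 5/6.
Branch term (17/3)*sqrt(1 - w/(5/7)): its argument vanishes at w = 5/7, a square-root branch point, modulus 5/7.
The radius of convergence is the smallest modulus among the singular points: 5/7.
The branch term is analytic at 5/6 and contributes nothing to the residue; only the rational part matters.
At the order-1 pole 5/6 set g(w) = (w - (5/6))*(rational part) = -23/18.
Simple pole: residue = g(a) at a = 5/6, which is -23/18.
List the singular points by increasing real part (a conjugate pair: the negative imaginary part first).


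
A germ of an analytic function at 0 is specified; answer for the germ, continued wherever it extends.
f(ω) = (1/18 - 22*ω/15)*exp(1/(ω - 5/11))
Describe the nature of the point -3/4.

There is no denominator, hence no pole anywhere.
The essential point of exp(1/(ω - (5/11))) is 5/11, not -3/4.
So the germ continues analytically to -3/4.

The point is a regular point.


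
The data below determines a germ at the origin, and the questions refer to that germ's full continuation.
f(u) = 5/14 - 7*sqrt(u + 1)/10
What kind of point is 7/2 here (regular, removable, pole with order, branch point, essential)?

There is no denominator, hence no pole anywhere.
Branch term sqrt(1 - u/(-1)): argument at 7/2 is 9/2, nonzero, so 7/2 is not its branch point (a point on a principal cut is still regular for the continued germ).
So the germ continues analytically to 7/2.

The point is a regular point.


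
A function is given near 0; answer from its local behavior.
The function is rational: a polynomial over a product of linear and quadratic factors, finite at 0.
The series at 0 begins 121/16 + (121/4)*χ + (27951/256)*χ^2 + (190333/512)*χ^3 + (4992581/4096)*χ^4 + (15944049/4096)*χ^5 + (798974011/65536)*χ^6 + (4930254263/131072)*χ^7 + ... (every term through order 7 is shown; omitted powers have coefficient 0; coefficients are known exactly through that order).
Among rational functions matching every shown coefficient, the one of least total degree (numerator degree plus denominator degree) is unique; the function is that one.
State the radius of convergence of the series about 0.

The radius of convergence is 4/11.

No rational of total degree below 3 reproduces all 8 coefficients; solving the [1/2] Pade equations on them gives f(χ) = (1 - 3*χ/2)/(χ - 4/11)**2, whose expansion matches every shown term.
Denominator factor (χ - 4/11)^2: pole of order 2 at 4/11, modulus 4/11.
The radius of convergence is the smallest modulus among the singular points: 4/11.


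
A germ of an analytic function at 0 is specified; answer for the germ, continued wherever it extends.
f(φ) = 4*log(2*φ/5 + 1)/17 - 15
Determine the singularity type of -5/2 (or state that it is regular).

The point is a logarithmic branch point.

The term (4/17)*log(1 - φ/(-5/2)) has argument 1 - -5/2/(-5/2) = 0 at -5/2: a logarithmic (infinitely-sheeted) branch point; the remaining terms are analytic or single-valued there.


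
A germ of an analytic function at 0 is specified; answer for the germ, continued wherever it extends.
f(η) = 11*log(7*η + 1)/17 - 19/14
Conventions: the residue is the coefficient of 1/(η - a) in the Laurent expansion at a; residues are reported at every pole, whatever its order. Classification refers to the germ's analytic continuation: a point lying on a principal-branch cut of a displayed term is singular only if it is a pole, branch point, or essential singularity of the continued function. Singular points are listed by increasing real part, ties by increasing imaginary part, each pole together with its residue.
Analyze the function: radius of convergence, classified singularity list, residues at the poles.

Branch term (11/17)*log(1 - η/(-1/7)): its argument vanishes at η = -1/7, a logarithmic branch point, modulus 1/7.
The radius of convergence is the smallest modulus among the singular points: 1/7.

Radius of convergence at 0: 1/7.
At -1/7: a logarithmic branch point.


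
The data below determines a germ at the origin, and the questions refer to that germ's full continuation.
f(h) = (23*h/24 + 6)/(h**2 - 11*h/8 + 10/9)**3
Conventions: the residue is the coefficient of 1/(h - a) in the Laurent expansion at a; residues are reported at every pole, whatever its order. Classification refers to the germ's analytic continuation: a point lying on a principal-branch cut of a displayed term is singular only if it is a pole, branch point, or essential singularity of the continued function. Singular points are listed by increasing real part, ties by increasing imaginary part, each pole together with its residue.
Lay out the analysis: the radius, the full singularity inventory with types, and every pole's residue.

Radius of convergence at 0: (1/3)*sqrt(10).
At (11/16) - ((1/48)*sqrt(1471))*i: a pole of order 3; residue ((318131712/3183010111)*sqrt(1471))*i.
At (11/16) + ((1/48)*sqrt(1471))*i: a pole of order 3; residue -((318131712/3183010111)*sqrt(1471))*i.

Denominator factor (h**2 - 11*h/8 + 10/9)^3: discriminant -1471/576, complex-conjugate roots (11/16) + ((1/48)*sqrt(1471))*i and (11/16) - ((1/48)*sqrt(1471))*i; poles of order 3, moduli (1/3)*sqrt(10) and (1/3)*sqrt(10).
The radius of convergence is the smallest modulus among the singular points: (1/3)*sqrt(10).
The factor h**2 - 11*h/8 + 10/9 splits as (h - a)(h - a') with a = (11/16) - ((1/48)*sqrt(1471))*i, a' = (11/16) + ((1/48)*sqrt(1471))*i. At the order-3 pole a set g(h) = (h - a)^3*f(h) = [23*h/24 + 6] / (h - a')^3.
Order-3 pole: residue = g''(a)/2; g''((11/16) - ((1/48)*sqrt(1471))*i) = ((636263424/3183010111)*sqrt(1471))*i, so the residue is ((318131712/3183010111)*sqrt(1471))*i.
The factor h**2 - 11*h/8 + 10/9 splits as (h - a)(h - a') with a = (11/16) + ((1/48)*sqrt(1471))*i, a' = (11/16) - ((1/48)*sqrt(1471))*i. At the order-3 pole a set g(h) = (h - a)^3*f(h) = [23*h/24 + 6] / (h - a')^3.
Order-3 pole: residue = g''(a)/2; g''((11/16) + ((1/48)*sqrt(1471))*i) = -((636263424/3183010111)*sqrt(1471))*i, so the residue is -((318131712/3183010111)*sqrt(1471))*i.
List the singular points by increasing real part (a conjugate pair: the negative imaginary part first).


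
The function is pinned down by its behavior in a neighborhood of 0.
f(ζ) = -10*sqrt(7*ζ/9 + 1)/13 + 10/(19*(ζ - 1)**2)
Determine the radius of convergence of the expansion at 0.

The radius of convergence is 1.

Denominator factor (ζ - 1)^2: pole of order 2 at 1, modulus 1.
Branch term (-10/13)*sqrt(1 - ζ/(-9/7)): its argument vanishes at ζ = -9/7, a square-root branch point, modulus 9/7.
The radius of convergence is the smallest modulus among the singular points: 1.


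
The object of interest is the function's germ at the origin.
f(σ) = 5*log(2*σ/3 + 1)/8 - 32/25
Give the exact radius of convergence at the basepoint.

The radius of convergence is 3/2.

Branch term (5/8)*log(1 - σ/(-3/2)): its argument vanishes at σ = -3/2, a logarithmic branch point, modulus 3/2.
The radius of convergence is the smallest modulus among the singular points: 3/2.


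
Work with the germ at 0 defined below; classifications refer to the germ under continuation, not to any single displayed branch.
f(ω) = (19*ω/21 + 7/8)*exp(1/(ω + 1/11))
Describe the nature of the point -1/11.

The point is an essential singularity.

The exponent 1/(ω - (-1/11)) has a pole at -1/11, so exp(1/(ω - (-1/11))) takes every nonzero value near it: an essential singularity (not a pole of any order).


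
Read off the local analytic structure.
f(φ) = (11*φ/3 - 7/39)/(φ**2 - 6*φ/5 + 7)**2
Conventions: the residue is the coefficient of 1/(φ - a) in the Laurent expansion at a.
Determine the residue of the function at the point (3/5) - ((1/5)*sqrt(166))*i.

The residue is ((4925/2149368)*sqrt(166))*i.

The factor φ**2 - 6*φ/5 + 7 splits as (φ - a)(φ - a') with a = (3/5) - ((1/5)*sqrt(166))*i, a' = (3/5) + ((1/5)*sqrt(166))*i. At the order-2 pole a set g(φ) = (φ - a)^2*f(φ) = [11*φ/3 - 7/39] / (φ - a')^2.
Order-2 pole: residue = g'(a); g'((3/5) - ((1/5)*sqrt(166))*i) = ((4925/2149368)*sqrt(166))*i, so the residue is ((4925/2149368)*sqrt(166))*i.


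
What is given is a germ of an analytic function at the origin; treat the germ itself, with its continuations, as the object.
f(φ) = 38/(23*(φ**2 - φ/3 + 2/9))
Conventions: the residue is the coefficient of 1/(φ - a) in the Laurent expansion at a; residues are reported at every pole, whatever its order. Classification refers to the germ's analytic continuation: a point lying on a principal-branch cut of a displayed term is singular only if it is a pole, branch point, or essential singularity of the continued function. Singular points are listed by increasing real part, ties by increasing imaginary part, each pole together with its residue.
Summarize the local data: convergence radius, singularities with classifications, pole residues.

Radius of convergence at 0: (1/3)*sqrt(2).
At (1/6) - ((1/6)*sqrt(7))*i: a pole of order 1; residue ((114/161)*sqrt(7))*i.
At (1/6) + ((1/6)*sqrt(7))*i: a pole of order 1; residue -((114/161)*sqrt(7))*i.

Denominator factor (φ**2 - φ/3 + 2/9): discriminant -7/9, complex-conjugate roots (1/6) + ((1/6)*sqrt(7))*i and (1/6) - ((1/6)*sqrt(7))*i; poles of order 1, moduli (1/3)*sqrt(2) and (1/3)*sqrt(2).
The radius of convergence is the smallest modulus among the singular points: (1/3)*sqrt(2).
The factor φ**2 - φ/3 + 2/9 splits as (φ - a)(φ - a') with a = (1/6) - ((1/6)*sqrt(7))*i, a' = (1/6) + ((1/6)*sqrt(7))*i. At the order-1 pole a set g(φ) = (φ - a)*f(φ) = [38/23] / (φ - a').
Simple pole: residue = g(a) at a = (1/6) - ((1/6)*sqrt(7))*i, which is ((114/161)*sqrt(7))*i.
The factor φ**2 - φ/3 + 2/9 splits as (φ - a)(φ - a') with a = (1/6) + ((1/6)*sqrt(7))*i, a' = (1/6) - ((1/6)*sqrt(7))*i. At the order-1 pole a set g(φ) = (φ - a)*f(φ) = [38/23] / (φ - a').
Simple pole: residue = g(a) at a = (1/6) + ((1/6)*sqrt(7))*i, which is -((114/161)*sqrt(7))*i.
List the singular points by increasing real part (a conjugate pair: the negative imaginary part first).
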